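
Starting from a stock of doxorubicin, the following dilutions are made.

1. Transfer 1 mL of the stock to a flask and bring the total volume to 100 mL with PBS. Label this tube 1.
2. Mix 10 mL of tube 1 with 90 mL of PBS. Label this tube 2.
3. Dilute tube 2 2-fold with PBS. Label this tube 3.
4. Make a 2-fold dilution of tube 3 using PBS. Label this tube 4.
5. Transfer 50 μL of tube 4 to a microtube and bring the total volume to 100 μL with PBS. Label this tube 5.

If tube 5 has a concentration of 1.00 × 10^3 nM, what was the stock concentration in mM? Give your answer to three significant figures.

Step 1: 1 mL brought to 100 mL → factor 100/1 = 100
Step 2: 10 mL + 90 mL = 100 mL total → factor 100/10 = 10
Step 3: 2-fold → factor 2
Step 4: 2-fold → factor 2
Step 5: 50 μL brought to 100 μL → factor 100/50 = 2
Overall dilution factor = 100 × 10 × 2 × 2 × 2 = 8000
Stock = 1.00 × 10^3 nM × 8000 = 8.000 × 10^6 nM = 8.00 mM

8.00 mM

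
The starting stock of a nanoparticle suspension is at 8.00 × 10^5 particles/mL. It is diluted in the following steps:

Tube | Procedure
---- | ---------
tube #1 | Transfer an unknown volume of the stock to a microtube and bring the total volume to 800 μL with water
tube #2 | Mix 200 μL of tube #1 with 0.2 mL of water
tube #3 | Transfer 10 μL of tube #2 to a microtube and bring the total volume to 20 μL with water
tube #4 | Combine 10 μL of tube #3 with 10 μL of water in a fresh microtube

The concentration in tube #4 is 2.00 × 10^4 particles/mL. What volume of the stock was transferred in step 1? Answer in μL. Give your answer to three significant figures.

160 μL

Step 1: v brought to 800 μL → factor = 800 μL/v
Step 2: 200 μL + 0.2 mL = 400 μL total → factor 400/200 = 2
Step 3: 10 μL brought to 20 μL → factor 20/10 = 2
Step 4: 10 μL + 10 μL = 20 μL total → factor 20/10 = 2
Product of known-step factors = 8
Overall factor = 8.00 × 10^5 particles/mL / (2.00 × 10^4 particles/mL) = 40
Step-1 factor = 40 / 8 = 5
v = 800 μL / 5 = 160 μL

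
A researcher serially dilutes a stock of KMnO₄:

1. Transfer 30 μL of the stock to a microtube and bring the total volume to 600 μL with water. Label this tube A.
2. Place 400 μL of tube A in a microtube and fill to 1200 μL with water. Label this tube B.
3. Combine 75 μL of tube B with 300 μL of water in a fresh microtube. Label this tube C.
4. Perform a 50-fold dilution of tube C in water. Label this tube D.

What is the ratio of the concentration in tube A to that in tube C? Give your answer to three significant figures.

Step 1: 30 μL brought to 600 μL → factor 600/30 = 20
Step 2: 400 μL brought to 1200 μL → factor 1200/400 = 3
Step 3: 75 μL + 300 μL = 375 μL total → factor 375/75 = 5
Dilution factor to tube A = 20; to tube C = 300
[tube A]/[tube C] = (factor to tube C)/(factor to tube A) = 300/20 = 15.0

15.0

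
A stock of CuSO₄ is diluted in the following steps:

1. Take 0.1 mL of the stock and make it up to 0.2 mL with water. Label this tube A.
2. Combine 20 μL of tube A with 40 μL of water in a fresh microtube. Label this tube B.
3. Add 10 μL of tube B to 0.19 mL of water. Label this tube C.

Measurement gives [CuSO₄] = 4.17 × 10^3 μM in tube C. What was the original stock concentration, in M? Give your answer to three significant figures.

0.500 M

Step 1: 0.1 mL brought to 0.2 mL → factor 0.2/0.1 = 2
Step 2: 20 μL + 40 μL = 60 μL total → factor 60/20 = 3
Step 3: 10 μL + 0.19 mL = 200 μL total → factor 200/10 = 20
Overall dilution factor = 2 × 3 × 20 = 120
Stock = 4.17 × 10^3 μM × 120 = 5.004 × 10^5 μM = 0.500 M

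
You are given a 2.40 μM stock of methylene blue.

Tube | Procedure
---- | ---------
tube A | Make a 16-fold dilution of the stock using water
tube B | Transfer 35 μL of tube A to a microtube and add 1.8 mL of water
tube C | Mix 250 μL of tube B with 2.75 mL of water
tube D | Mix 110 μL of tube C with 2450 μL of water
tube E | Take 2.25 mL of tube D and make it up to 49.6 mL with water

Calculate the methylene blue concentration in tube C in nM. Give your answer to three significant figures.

Step 1: 16-fold → factor 16
Step 2: 35 μL + 1.8 mL = 1835 μL total → factor 1835/35 = 52.429
Step 3: 250 μL + 2.75 mL = 3000 μL total → factor 3000/250 = 12
Dilution factor through tube C = 16 × 52.429 × 12 = 10066
[tube C] = 2.40 μM / 10066 = 0.0002384 μM = 0.238 nM

0.238 nM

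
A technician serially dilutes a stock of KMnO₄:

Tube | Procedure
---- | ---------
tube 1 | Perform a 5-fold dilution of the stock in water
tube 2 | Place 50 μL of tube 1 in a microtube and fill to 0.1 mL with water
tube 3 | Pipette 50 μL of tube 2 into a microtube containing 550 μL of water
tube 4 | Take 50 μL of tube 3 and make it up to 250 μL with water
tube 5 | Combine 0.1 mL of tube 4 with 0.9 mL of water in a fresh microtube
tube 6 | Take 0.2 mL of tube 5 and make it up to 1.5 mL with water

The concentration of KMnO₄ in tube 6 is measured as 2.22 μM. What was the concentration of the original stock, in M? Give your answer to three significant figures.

Step 1: 5-fold → factor 5
Step 2: 50 μL brought to 0.1 mL → factor 100/50 = 2
Step 3: 50 μL + 550 μL = 600 μL total → factor 600/50 = 12
Step 4: 50 μL brought to 250 μL → factor 250/50 = 5
Step 5: 0.1 mL + 0.9 mL = 1 mL total → factor 1/0.1 = 10
Step 6: 0.2 mL brought to 1.5 mL → factor 1.5/0.2 = 7.5
Overall dilution factor = 5 × 2 × 12 × 5 × 10 × 7.5 = 45000
Stock = 2.22 μM × 45000 = 9.990 × 10^4 μM = 0.0999 M

0.0999 M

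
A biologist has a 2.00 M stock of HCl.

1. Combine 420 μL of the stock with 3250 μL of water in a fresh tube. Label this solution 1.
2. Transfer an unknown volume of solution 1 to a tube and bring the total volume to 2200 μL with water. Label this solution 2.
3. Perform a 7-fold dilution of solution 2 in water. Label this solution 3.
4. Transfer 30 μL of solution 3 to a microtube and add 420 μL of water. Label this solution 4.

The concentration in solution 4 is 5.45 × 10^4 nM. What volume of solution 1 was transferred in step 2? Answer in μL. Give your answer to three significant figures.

Step 1: 420 μL + 3250 μL = 3670 μL total → factor 3670/420 = 8.7381
Step 2: v brought to 2200 μL → factor = 2200 μL/v
Step 3: 7-fold → factor 7
Step 4: 30 μL + 420 μL = 450 μL total → factor 450/30 = 15
Product of known-step factors = 917.5
Overall factor = 2.00 M / (5.45 × 10^4 nM) = 36697
Step-2 factor = 36697 / 917.5 = 39.997
v = 2200 μL / 39.997 = 55.0 μL

55.0 μL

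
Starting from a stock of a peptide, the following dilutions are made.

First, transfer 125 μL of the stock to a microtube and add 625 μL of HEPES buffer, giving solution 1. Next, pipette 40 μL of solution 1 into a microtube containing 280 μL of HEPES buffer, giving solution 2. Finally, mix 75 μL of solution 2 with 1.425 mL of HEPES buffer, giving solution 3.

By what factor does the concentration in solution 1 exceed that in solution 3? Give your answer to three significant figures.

Step 1: 125 μL + 625 μL = 750 μL total → factor 750/125 = 6
Step 2: 40 μL + 280 μL = 320 μL total → factor 320/40 = 8
Step 3: 75 μL + 1.425 mL = 1500 μL total → factor 1500/75 = 20
Dilution factor to solution 1 = 6; to solution 3 = 960
[solution 1]/[solution 3] = (factor to solution 3)/(factor to solution 1) = 960/6 = 160

160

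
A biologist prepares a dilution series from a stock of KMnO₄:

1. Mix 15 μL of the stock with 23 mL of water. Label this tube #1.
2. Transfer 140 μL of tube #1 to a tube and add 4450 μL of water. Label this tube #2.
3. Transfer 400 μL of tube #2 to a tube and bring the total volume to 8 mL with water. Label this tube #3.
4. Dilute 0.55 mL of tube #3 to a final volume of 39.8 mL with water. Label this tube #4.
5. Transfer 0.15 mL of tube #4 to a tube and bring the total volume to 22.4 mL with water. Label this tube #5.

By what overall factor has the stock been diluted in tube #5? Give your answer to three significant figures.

1.09 × 10^10

Step 1: 15 μL + 23 mL = 23015 μL total → factor 23015/15 = 1534.3
Step 2: 140 μL + 4450 μL = 4590 μL total → factor 4590/140 = 32.786
Step 3: 400 μL brought to 8 mL → factor 8000/400 = 20
Step 4: 0.55 mL brought to 39.8 mL → factor 39.8/0.55 = 72.364
Step 5: 0.15 mL brought to 22.4 mL → factor 22.4/0.15 = 149.33
Overall dilution factor = 1534.3 × 32.786 × 20 × 72.364 × 149.33 = 1.0872 × 10^10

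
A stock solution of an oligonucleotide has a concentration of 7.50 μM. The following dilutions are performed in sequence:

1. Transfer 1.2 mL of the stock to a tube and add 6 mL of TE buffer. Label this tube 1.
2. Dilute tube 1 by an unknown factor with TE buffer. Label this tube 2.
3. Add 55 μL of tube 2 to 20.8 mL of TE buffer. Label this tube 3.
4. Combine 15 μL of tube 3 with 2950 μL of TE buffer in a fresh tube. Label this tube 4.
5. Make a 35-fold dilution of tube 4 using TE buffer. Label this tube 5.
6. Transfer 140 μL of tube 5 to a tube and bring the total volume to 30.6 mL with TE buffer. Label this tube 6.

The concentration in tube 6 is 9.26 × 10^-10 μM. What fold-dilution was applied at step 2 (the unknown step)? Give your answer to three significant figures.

2.35-fold

Step 1: 1.2 mL + 6 mL = 7.2 mL total → factor 7.2/1.2 = 6
Step 2: unknown factor x
Step 3: 55 μL + 20.8 mL = 20855 μL total → factor 20855/55 = 379.18
Step 4: 15 μL + 2950 μL = 2965 μL total → factor 2965/15 = 197.67
Step 5: 35-fold → factor 35
Step 6: 140 μL brought to 30.6 mL → factor 30600/140 = 218.57
Product of known-step factors = 3.4403 × 10^9
Overall factor = 7.50 μM / (9.26 × 10^-10 μM) = 8.0994 × 10^9
x = 8.0994 × 10^9 / 3.4403 × 10^9 = 2.35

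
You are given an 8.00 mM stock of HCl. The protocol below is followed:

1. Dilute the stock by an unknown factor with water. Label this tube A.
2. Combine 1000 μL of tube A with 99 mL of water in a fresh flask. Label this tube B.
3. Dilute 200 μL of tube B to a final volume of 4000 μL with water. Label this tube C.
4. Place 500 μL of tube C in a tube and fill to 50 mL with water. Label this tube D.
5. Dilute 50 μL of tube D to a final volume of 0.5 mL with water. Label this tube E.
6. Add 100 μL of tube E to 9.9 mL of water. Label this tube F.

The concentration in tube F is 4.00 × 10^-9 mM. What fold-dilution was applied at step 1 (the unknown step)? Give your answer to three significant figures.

Step 1: unknown factor x
Step 2: 1000 μL + 99 mL = 1 × 10^5 μL total → factor 1 × 10^5/1000 = 100
Step 3: 200 μL brought to 4000 μL → factor 4000/200 = 20
Step 4: 500 μL brought to 50 mL → factor 50000/500 = 100
Step 5: 50 μL brought to 0.5 mL → factor 500/50 = 10
Step 6: 100 μL + 9.9 mL = 10000 μL total → factor 10000/100 = 100
Product of known-step factors = 2 × 10^8
Overall factor = 8.00 mM / (4.00 × 10^-9 mM) = 2 × 10^9
x = 2 × 10^9 / 2 × 10^8 = 10.0

10.0-fold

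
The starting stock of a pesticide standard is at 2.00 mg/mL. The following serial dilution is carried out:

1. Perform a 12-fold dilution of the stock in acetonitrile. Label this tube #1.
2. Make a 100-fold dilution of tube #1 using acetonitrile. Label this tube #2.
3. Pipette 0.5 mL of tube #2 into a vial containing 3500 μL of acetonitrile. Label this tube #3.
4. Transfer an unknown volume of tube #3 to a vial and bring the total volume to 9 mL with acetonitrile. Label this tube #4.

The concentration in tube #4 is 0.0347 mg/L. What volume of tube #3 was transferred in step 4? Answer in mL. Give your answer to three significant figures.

1.50 mL

Step 1: 12-fold → factor 12
Step 2: 100-fold → factor 100
Step 3: 0.5 mL + 3500 μL = 4 mL total → factor 4/0.5 = 8
Step 4: v brought to 9 mL → factor = 9 mL/v
Product of known-step factors = 9600
Overall factor = 2.00 mg/mL / (0.0347 mg/L) = 57637
Step-4 factor = 57637 / 9600 = 6.0038
v = 9 mL / 6.0038 = 1.50 mL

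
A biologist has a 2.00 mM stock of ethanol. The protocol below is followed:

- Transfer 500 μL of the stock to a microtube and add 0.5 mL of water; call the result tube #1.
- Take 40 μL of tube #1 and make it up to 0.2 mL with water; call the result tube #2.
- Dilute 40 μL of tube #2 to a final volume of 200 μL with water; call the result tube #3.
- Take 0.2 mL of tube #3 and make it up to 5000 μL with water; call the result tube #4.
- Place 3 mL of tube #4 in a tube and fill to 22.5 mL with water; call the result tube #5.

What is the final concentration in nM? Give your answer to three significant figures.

Step 1: 500 μL + 0.5 mL = 1000 μL total → factor 1000/500 = 2
Step 2: 40 μL brought to 0.2 mL → factor 200/40 = 5
Step 3: 40 μL brought to 200 μL → factor 200/40 = 5
Step 4: 0.2 mL brought to 5000 μL → factor 5/0.2 = 25
Step 5: 3 mL brought to 22.5 mL → factor 22.5/3 = 7.5
Overall dilution factor = 2 × 5 × 5 × 25 × 7.5 = 9375
Final = 2.00 mM / 9375 = 0.0002133 mM = 213 nM

213 nM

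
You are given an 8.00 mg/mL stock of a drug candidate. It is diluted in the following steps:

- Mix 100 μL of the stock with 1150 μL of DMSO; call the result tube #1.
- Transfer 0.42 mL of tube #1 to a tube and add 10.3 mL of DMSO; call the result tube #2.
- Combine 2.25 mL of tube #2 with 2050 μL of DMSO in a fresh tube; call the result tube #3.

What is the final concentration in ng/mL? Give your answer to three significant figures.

1.31 × 10^4 ng/mL

Step 1: 100 μL + 1150 μL = 1250 μL total → factor 1250/100 = 12.5
Step 2: 0.42 mL + 10.3 mL = 10.72 mL total → factor 10.72/0.42 = 25.524
Step 3: 2.25 mL + 2050 μL = 4.3 mL total → factor 4.3/2.25 = 1.9111
Overall dilution factor = 12.5 × 25.524 × 1.9111 = 609.74
Final = 8.00 mg/mL / 609.74 = 0.01312 mg/mL = 1.31 × 10^4 ng/mL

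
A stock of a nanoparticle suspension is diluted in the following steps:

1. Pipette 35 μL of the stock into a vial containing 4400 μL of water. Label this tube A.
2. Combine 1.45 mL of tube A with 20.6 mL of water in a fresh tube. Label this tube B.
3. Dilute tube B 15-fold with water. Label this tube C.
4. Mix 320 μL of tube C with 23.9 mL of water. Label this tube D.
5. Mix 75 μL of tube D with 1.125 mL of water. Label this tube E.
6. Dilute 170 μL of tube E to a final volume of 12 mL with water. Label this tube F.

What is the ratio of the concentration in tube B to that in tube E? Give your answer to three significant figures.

Step 1: 35 μL + 4400 μL = 4435 μL total → factor 4435/35 = 126.71
Step 2: 1.45 mL + 20.6 mL = 22.05 mL total → factor 22.05/1.45 = 15.207
Step 3: 15-fold → factor 15
Step 4: 320 μL + 23.9 mL = 24220 μL total → factor 24220/320 = 75.688
Step 5: 75 μL + 1.125 mL = 1200 μL total → factor 1200/75 = 16
Dilution factor to tube B = 1926.9; to tube E = 3.5003 × 10^7
[tube B]/[tube E] = (factor to tube E)/(factor to tube B) = 3.5003 × 10^7/1926.9 = 1.82 × 10^4

1.82 × 10^4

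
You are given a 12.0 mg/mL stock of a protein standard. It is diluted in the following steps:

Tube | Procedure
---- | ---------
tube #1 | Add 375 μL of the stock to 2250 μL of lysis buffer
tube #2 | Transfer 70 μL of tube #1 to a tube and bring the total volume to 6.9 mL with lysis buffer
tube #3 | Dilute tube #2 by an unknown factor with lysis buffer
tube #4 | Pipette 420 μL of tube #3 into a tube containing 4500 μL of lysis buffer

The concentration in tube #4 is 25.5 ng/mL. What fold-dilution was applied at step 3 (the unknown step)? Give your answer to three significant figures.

58.2-fold

Step 1: 375 μL + 2250 μL = 2625 μL total → factor 2625/375 = 7
Step 2: 70 μL brought to 6.9 mL → factor 6900/70 = 98.571
Step 3: unknown factor x
Step 4: 420 μL + 4500 μL = 4920 μL total → factor 4920/420 = 11.714
Product of known-step factors = 8082.9
Overall factor = 12.0 mg/mL / (25.5 ng/mL) = 4.7059 × 10^5
x = 4.7059 × 10^5 / 8082.9 = 58.2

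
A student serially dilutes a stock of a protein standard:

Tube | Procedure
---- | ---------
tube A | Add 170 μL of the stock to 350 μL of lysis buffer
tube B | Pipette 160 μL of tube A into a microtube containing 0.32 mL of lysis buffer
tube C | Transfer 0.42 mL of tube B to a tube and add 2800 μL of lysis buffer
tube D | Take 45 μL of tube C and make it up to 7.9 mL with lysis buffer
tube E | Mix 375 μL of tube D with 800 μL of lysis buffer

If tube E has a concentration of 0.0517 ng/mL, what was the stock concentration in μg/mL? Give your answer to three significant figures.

Step 1: 170 μL + 350 μL = 520 μL total → factor 520/170 = 3.0588
Step 2: 160 μL + 0.32 mL = 480 μL total → factor 480/160 = 3
Step 3: 0.42 mL + 2800 μL = 3.22 mL total → factor 3.22/0.42 = 7.6667
Step 4: 45 μL brought to 7.9 mL → factor 7900/45 = 175.56
Step 5: 375 μL + 800 μL = 1175 μL total → factor 1175/375 = 3.1333
Overall dilution factor = 3.0588 × 3 × 7.6667 × 175.56 × 3.1333 = 38699
Stock = 0.0517 ng/mL × 38699 = 2001 ng/mL = 2.00 μg/mL

2.00 μg/mL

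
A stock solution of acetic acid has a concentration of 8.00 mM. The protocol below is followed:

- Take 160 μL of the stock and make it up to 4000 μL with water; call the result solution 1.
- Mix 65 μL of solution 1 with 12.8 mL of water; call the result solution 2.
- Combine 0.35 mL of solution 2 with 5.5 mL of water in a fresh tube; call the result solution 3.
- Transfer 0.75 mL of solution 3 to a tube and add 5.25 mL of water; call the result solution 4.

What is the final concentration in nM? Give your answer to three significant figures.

12.1 nM

Step 1: 160 μL brought to 4000 μL → factor 4000/160 = 25
Step 2: 65 μL + 12.8 mL = 12865 μL total → factor 12865/65 = 197.92
Step 3: 0.35 mL + 5.5 mL = 5.85 mL total → factor 5.85/0.35 = 16.714
Step 4: 0.75 mL + 5.25 mL = 6 mL total → factor 6/0.75 = 8
Overall dilution factor = 25 × 197.92 × 16.714 × 8 = 6.6163 × 10^5
Final = 8.00 mM / 6.6163 × 10^5 = 1.209 × 10^-5 mM = 12.1 nM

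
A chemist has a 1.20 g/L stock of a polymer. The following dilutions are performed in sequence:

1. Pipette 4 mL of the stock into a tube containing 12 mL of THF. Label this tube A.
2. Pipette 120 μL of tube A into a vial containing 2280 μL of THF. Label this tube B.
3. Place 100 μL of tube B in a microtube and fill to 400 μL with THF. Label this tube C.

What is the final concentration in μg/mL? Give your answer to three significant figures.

3.75 μg/mL

Step 1: 4 mL + 12 mL = 16 mL total → factor 16/4 = 4
Step 2: 120 μL + 2280 μL = 2400 μL total → factor 2400/120 = 20
Step 3: 100 μL brought to 400 μL → factor 400/100 = 4
Overall dilution factor = 4 × 20 × 4 = 320
Final = 1.20 g/L / 320 = 0.003750 g/L = 3.75 μg/mL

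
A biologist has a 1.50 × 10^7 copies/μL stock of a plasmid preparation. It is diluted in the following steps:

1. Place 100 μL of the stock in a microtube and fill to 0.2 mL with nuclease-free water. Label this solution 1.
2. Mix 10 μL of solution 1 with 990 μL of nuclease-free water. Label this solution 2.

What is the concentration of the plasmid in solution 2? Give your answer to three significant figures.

7.50 × 10^4 copies/μL

Step 1: 100 μL brought to 0.2 mL → factor 200/100 = 2
Step 2: 10 μL + 990 μL = 1000 μL total → factor 1000/10 = 100
Overall dilution factor = 2 × 100 = 200
Final = 1.50 × 10^7 copies/μL / 200 = 7.50 × 10^4 copies/μL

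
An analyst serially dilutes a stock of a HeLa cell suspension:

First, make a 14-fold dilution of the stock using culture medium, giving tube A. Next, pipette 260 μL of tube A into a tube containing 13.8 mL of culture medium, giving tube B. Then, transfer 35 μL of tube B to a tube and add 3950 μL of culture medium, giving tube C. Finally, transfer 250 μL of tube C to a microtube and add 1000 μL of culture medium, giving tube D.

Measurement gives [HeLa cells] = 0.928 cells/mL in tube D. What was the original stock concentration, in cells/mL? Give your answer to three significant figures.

4.00 × 10^5 cells/mL

Step 1: 14-fold → factor 14
Step 2: 260 μL + 13.8 mL = 14060 μL total → factor 14060/260 = 54.077
Step 3: 35 μL + 3950 μL = 3985 μL total → factor 3985/35 = 113.86
Step 4: 250 μL + 1000 μL = 1250 μL total → factor 1250/250 = 5
Overall dilution factor = 14 × 54.077 × 113.86 × 5 = 4.3099 × 10^5
Stock = 0.928 cells/mL × 4.3099 × 10^5 = 4.00 × 10^5 cells/mL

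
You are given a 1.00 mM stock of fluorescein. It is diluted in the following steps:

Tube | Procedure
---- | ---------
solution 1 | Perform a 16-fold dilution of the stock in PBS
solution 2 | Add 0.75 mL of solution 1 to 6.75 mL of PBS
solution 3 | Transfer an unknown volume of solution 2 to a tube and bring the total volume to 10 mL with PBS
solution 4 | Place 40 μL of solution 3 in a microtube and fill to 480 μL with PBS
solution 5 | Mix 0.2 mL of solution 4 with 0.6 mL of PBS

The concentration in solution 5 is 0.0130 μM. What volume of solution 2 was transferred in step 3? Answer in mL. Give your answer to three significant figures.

0.998 mL

Step 1: 16-fold → factor 16
Step 2: 0.75 mL + 6.75 mL = 7.5 mL total → factor 7.5/0.75 = 10
Step 3: v brought to 10 mL → factor = 10 mL/v
Step 4: 40 μL brought to 480 μL → factor 480/40 = 12
Step 5: 0.2 mL + 0.6 mL = 0.8 mL total → factor 0.8/0.2 = 4
Product of known-step factors = 7680
Overall factor = 1.00 mM / (0.0130 μM) = 76923
Step-3 factor = 76923 / 7680 = 10.016
v = 10 mL / 10.016 = 0.998 mL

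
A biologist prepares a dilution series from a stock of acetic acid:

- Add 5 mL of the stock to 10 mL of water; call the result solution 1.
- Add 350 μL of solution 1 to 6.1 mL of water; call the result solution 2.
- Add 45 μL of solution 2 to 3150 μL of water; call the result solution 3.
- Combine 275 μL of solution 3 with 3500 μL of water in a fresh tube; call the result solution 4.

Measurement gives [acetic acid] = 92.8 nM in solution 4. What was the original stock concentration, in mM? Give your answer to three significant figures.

Step 1: 5 mL + 10 mL = 15 mL total → factor 15/5 = 3
Step 2: 350 μL + 6.1 mL = 6450 μL total → factor 6450/350 = 18.429
Step 3: 45 μL + 3150 μL = 3195 μL total → factor 3195/45 = 71
Step 4: 275 μL + 3500 μL = 3775 μL total → factor 3775/275 = 13.727
Overall dilution factor = 3 × 18.429 × 71 × 13.727 = 53883
Stock = 92.8 nM × 53883 = 5.000 × 10^6 nM = 5.00 mM

5.00 mM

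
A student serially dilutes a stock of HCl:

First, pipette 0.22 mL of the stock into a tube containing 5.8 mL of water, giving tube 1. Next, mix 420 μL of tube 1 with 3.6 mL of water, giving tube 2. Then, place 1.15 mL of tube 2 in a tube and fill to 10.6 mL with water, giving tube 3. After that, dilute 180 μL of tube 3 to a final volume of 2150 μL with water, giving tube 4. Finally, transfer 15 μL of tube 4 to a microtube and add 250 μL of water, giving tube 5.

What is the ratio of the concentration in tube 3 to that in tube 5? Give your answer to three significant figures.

211

Step 1: 0.22 mL + 5.8 mL = 6.02 mL total → factor 6.02/0.22 = 27.364
Step 2: 420 μL + 3.6 mL = 4020 μL total → factor 4020/420 = 9.5714
Step 3: 1.15 mL brought to 10.6 mL → factor 10.6/1.15 = 9.2174
Step 4: 180 μL brought to 2150 μL → factor 2150/180 = 11.944
Step 5: 15 μL + 250 μL = 265 μL total → factor 265/15 = 17.667
Dilution factor to tube 3 = 2414.1; to tube 5 = 5.0942 × 10^5
[tube 3]/[tube 5] = (factor to tube 5)/(factor to tube 3) = 5.0942 × 10^5/2414.1 = 211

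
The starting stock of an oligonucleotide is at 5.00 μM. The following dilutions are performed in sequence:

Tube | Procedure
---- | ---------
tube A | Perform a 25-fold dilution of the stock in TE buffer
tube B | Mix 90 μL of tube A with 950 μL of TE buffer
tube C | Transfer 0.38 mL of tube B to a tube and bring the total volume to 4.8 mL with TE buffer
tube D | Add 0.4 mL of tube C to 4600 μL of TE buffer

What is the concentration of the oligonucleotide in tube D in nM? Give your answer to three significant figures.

Step 1: 25-fold → factor 25
Step 2: 90 μL + 950 μL = 1040 μL total → factor 1040/90 = 11.556
Step 3: 0.38 mL brought to 4.8 mL → factor 4.8/0.38 = 12.632
Step 4: 0.4 mL + 4600 μL = 5 mL total → factor 5/0.4 = 12.5
Overall dilution factor = 25 × 11.556 × 12.632 × 12.5 = 45614
Final = 5.00 μM / 45614 = 0.0001096 μM = 0.110 nM

0.110 nM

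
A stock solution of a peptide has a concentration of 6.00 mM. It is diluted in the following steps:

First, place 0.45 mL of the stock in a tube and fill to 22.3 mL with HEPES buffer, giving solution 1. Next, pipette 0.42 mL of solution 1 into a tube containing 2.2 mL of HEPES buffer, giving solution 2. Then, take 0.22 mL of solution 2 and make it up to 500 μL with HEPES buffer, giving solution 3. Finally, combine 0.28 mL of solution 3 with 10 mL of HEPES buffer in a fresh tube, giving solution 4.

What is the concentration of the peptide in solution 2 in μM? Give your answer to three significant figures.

19.4 μM

Step 1: 0.45 mL brought to 22.3 mL → factor 22.3/0.45 = 49.556
Step 2: 0.42 mL + 2.2 mL = 2.62 mL total → factor 2.62/0.42 = 6.2381
Dilution factor through solution 2 = 49.556 × 6.2381 = 309.13
[solution 2] = 6.00 mM / 309.13 = 0.01941 mM = 19.4 μM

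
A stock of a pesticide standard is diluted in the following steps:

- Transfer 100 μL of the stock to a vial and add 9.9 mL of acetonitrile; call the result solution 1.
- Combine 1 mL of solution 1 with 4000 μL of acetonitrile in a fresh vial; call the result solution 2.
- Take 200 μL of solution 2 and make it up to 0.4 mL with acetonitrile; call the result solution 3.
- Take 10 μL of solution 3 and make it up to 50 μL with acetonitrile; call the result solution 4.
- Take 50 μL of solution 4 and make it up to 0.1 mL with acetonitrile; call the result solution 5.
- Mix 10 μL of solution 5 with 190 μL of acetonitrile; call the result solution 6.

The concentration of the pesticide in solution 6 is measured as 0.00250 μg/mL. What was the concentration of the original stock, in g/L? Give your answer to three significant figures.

0.500 g/L

Step 1: 100 μL + 9.9 mL = 10000 μL total → factor 10000/100 = 100
Step 2: 1 mL + 4000 μL = 5 mL total → factor 5/1 = 5
Step 3: 200 μL brought to 0.4 mL → factor 400/200 = 2
Step 4: 10 μL brought to 50 μL → factor 50/10 = 5
Step 5: 50 μL brought to 0.1 mL → factor 100/50 = 2
Step 6: 10 μL + 190 μL = 200 μL total → factor 200/10 = 20
Overall dilution factor = 100 × 5 × 2 × 5 × 2 × 20 = 2 × 10^5
Stock = 0.00250 μg/mL × 2 × 10^5 = 500.0 μg/mL = 0.500 g/L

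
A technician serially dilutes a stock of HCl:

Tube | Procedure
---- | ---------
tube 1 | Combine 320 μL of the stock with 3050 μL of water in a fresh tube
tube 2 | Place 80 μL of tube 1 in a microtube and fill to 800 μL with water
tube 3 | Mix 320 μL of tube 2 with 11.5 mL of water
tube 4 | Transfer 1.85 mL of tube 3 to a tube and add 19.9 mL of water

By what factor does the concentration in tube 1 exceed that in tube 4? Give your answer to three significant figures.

4.34 × 10^3

Step 1: 320 μL + 3050 μL = 3370 μL total → factor 3370/320 = 10.531
Step 2: 80 μL brought to 800 μL → factor 800/80 = 10
Step 3: 320 μL + 11.5 mL = 11820 μL total → factor 11820/320 = 36.938
Step 4: 1.85 mL + 19.9 mL = 21.75 mL total → factor 21.75/1.85 = 11.757
Dilution factor to tube 1 = 10.531; to tube 4 = 45734
[tube 1]/[tube 4] = (factor to tube 4)/(factor to tube 1) = 45734/10.531 = 4.34 × 10^3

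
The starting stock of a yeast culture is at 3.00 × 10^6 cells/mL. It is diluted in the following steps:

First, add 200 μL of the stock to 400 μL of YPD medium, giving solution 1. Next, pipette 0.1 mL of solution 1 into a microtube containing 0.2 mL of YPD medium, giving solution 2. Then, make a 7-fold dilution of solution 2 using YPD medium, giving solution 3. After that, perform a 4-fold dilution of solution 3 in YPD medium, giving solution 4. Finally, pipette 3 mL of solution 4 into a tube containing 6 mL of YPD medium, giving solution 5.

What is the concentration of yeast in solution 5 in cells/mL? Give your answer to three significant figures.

Step 1: 200 μL + 400 μL = 600 μL total → factor 600/200 = 3
Step 2: 0.1 mL + 0.2 mL = 0.3 mL total → factor 0.3/0.1 = 3
Step 3: 7-fold → factor 7
Step 4: 4-fold → factor 4
Step 5: 3 mL + 6 mL = 9 mL total → factor 9/3 = 3
Overall dilution factor = 3 × 3 × 7 × 4 × 3 = 756
Final = 3.00 × 10^6 cells/mL / 756 = 3.97 × 10^3 cells/mL

3.97 × 10^3 cells/mL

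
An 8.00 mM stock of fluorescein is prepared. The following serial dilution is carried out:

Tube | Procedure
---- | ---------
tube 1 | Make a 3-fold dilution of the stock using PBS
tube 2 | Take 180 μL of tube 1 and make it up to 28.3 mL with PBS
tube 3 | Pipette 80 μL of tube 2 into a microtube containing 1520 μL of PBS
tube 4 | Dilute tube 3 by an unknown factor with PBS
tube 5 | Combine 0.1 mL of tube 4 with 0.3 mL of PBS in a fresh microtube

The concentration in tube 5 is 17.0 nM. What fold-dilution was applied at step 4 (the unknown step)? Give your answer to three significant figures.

12.5-fold

Step 1: 3-fold → factor 3
Step 2: 180 μL brought to 28.3 mL → factor 28300/180 = 157.22
Step 3: 80 μL + 1520 μL = 1600 μL total → factor 1600/80 = 20
Step 4: unknown factor x
Step 5: 0.1 mL + 0.3 mL = 0.4 mL total → factor 0.4/0.1 = 4
Product of known-step factors = 37733
Overall factor = 8.00 mM / (17.0 nM) = 4.7059 × 10^5
x = 4.7059 × 10^5 / 37733 = 12.5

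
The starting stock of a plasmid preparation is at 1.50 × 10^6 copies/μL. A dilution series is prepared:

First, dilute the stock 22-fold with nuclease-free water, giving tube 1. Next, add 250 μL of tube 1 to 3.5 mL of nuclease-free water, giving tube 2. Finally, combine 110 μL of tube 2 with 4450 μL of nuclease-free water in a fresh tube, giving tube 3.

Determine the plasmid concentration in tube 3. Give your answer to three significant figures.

Step 1: 22-fold → factor 22
Step 2: 250 μL + 3.5 mL = 3750 μL total → factor 3750/250 = 15
Step 3: 110 μL + 4450 μL = 4560 μL total → factor 4560/110 = 41.455
Overall dilution factor = 22 × 15 × 41.455 = 13680
Final = 1.50 × 10^6 copies/μL / 13680 = 110 copies/μL

110 copies/μL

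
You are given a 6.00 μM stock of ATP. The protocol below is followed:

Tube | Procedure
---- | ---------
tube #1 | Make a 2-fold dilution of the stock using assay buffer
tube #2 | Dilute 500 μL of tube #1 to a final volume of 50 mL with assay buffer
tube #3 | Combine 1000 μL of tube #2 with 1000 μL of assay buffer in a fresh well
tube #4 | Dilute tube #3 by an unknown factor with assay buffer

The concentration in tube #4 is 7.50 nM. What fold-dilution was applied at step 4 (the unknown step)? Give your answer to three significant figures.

Step 1: 2-fold → factor 2
Step 2: 500 μL brought to 50 mL → factor 50000/500 = 100
Step 3: 1000 μL + 1000 μL = 2000 μL total → factor 2000/1000 = 2
Step 4: unknown factor x
Product of known-step factors = 400
Overall factor = 6.00 μM / (7.50 nM) = 800
x = 800 / 400 = 2.00

2.00-fold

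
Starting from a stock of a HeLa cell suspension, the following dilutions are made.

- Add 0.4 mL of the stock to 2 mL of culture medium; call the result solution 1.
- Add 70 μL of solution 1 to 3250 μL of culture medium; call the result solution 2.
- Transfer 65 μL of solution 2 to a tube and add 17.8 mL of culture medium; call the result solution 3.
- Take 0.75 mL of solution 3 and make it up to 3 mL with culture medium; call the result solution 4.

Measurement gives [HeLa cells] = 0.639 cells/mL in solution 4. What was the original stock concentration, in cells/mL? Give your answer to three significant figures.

Step 1: 0.4 mL + 2 mL = 2.4 mL total → factor 2.4/0.4 = 6
Step 2: 70 μL + 3250 μL = 3320 μL total → factor 3320/70 = 47.429
Step 3: 65 μL + 17.8 mL = 17865 μL total → factor 17865/65 = 274.85
Step 4: 0.75 mL brought to 3 mL → factor 3/0.75 = 4
Overall dilution factor = 6 × 47.429 × 274.85 × 4 = 3.1285 × 10^5
Stock = 0.639 cells/mL × 3.1285 × 10^5 = 2.00 × 10^5 cells/mL

2.00 × 10^5 cells/mL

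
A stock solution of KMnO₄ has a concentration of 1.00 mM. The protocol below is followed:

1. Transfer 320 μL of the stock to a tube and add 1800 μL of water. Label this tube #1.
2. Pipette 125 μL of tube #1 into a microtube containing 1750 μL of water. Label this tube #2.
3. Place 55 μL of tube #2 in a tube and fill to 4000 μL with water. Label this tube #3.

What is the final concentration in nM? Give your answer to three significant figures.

Step 1: 320 μL + 1800 μL = 2120 μL total → factor 2120/320 = 6.625
Step 2: 125 μL + 1750 μL = 1875 μL total → factor 1875/125 = 15
Step 3: 55 μL brought to 4000 μL → factor 4000/55 = 72.727
Overall dilution factor = 6.625 × 15 × 72.727 = 7227.3
Final = 1.00 mM / 7227.3 = 0.0001384 mM = 138 nM

138 nM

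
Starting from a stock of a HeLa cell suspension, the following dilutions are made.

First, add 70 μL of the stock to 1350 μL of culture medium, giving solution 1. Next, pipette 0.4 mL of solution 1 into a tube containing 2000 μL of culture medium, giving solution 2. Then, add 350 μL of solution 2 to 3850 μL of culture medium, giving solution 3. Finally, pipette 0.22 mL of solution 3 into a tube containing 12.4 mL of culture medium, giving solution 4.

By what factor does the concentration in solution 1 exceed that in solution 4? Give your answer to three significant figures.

Step 1: 70 μL + 1350 μL = 1420 μL total → factor 1420/70 = 20.286
Step 2: 0.4 mL + 2000 μL = 2.4 mL total → factor 2.4/0.4 = 6
Step 3: 350 μL + 3850 μL = 4200 μL total → factor 4200/350 = 12
Step 4: 0.22 mL + 12.4 mL = 12.62 mL total → factor 12.62/0.22 = 57.364
Dilution factor to solution 1 = 20.286; to solution 4 = 83784
[solution 1]/[solution 4] = (factor to solution 4)/(factor to solution 1) = 83784/20.286 = 4.13 × 10^3

4.13 × 10^3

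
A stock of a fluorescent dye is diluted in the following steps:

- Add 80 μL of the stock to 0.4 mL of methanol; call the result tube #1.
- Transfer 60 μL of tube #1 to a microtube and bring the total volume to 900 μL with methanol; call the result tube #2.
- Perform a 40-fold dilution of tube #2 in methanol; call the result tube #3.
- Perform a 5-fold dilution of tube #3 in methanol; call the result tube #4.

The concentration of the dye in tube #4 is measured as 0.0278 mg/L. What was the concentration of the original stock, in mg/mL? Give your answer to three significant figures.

Step 1: 80 μL + 0.4 mL = 480 μL total → factor 480/80 = 6
Step 2: 60 μL brought to 900 μL → factor 900/60 = 15
Step 3: 40-fold → factor 40
Step 4: 5-fold → factor 5
Overall dilution factor = 6 × 15 × 40 × 5 = 18000
Stock = 0.0278 mg/L × 18000 = 500.4 mg/L = 0.500 mg/mL

0.500 mg/mL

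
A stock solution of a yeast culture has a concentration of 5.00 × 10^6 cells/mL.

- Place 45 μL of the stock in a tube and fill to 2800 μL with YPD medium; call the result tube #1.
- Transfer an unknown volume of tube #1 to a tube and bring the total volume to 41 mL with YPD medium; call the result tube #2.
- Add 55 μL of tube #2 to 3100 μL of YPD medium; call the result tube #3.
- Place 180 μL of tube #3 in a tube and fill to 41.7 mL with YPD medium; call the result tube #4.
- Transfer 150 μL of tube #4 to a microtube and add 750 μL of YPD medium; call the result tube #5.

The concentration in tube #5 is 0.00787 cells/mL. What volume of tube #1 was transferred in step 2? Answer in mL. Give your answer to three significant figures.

Step 1: 45 μL brought to 2800 μL → factor 2800/45 = 62.222
Step 2: v brought to 41 mL → factor = 41 mL/v
Step 3: 55 μL + 3100 μL = 3155 μL total → factor 3155/55 = 57.364
Step 4: 180 μL brought to 41.7 mL → factor 41700/180 = 231.67
Step 5: 150 μL + 750 μL = 900 μL total → factor 900/150 = 6
Product of known-step factors = 4.9613 × 10^6
Overall factor = 5.00 × 10^6 cells/mL / (0.00787 cells/mL) = 6.3532 × 10^8
Step-2 factor = 6.3532 × 10^8 / 4.9613 × 10^6 = 128.06
v = 41 mL / 128.06 = 0.320 mL

0.320 mL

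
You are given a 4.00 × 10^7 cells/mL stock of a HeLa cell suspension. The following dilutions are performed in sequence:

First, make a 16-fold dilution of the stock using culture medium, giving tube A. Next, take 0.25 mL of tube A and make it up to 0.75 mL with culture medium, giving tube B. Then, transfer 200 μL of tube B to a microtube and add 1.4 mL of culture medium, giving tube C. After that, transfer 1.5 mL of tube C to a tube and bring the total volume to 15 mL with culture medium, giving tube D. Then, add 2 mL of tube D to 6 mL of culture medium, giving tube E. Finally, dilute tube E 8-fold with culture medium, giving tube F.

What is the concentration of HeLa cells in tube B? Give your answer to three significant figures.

Step 1: 16-fold → factor 16
Step 2: 0.25 mL brought to 0.75 mL → factor 0.75/0.25 = 3
Dilution factor through tube B = 16 × 3 = 48
[tube B] = 4.00 × 10^7 cells/mL / 48 = 8.33 × 10^5 cells/mL

8.33 × 10^5 cells/mL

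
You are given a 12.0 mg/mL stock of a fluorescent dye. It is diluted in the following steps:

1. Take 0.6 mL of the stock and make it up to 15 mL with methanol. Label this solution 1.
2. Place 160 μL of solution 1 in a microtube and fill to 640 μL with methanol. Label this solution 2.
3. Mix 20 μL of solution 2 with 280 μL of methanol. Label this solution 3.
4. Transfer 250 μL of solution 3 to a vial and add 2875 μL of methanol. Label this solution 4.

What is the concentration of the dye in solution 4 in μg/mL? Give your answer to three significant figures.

Step 1: 0.6 mL brought to 15 mL → factor 15/0.6 = 25
Step 2: 160 μL brought to 640 μL → factor 640/160 = 4
Step 3: 20 μL + 280 μL = 300 μL total → factor 300/20 = 15
Step 4: 250 μL + 2875 μL = 3125 μL total → factor 3125/250 = 12.5
Overall dilution factor = 25 × 4 × 15 × 12.5 = 18750
Final = 12.0 mg/mL / 18750 = 0.0006400 mg/mL = 0.640 μg/mL

0.640 μg/mL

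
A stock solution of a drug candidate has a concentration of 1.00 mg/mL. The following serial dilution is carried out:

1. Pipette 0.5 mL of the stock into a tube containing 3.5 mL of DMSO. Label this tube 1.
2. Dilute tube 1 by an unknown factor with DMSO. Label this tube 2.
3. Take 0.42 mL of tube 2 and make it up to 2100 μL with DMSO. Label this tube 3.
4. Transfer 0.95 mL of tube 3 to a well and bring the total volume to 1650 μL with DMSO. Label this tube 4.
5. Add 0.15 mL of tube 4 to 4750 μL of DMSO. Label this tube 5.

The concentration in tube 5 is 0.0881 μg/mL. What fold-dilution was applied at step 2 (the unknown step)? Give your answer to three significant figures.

Step 1: 0.5 mL + 3.5 mL = 4 mL total → factor 4/0.5 = 8
Step 2: unknown factor x
Step 3: 0.42 mL brought to 2100 μL → factor 2.1/0.42 = 5
Step 4: 0.95 mL brought to 1650 μL → factor 1.65/0.95 = 1.7368
Step 5: 0.15 mL + 4750 μL = 4.9 mL total → factor 4.9/0.15 = 32.667
Product of known-step factors = 2269.5
Overall factor = 1.00 mg/mL / (0.0881 μg/mL) = 11351
x = 11351 / 2269.5 = 5.00

5.00-fold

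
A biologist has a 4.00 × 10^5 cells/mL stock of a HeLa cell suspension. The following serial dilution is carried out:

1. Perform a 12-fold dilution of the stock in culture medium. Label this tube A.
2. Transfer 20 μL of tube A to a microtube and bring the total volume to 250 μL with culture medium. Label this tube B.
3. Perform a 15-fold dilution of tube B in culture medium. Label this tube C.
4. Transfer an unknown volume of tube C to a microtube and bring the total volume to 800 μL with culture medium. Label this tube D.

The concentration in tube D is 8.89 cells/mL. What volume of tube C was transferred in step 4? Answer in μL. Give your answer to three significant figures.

Step 1: 12-fold → factor 12
Step 2: 20 μL brought to 250 μL → factor 250/20 = 12.5
Step 3: 15-fold → factor 15
Step 4: v brought to 800 μL → factor = 800 μL/v
Product of known-step factors = 2250
Overall factor = 4.00 × 10^5 cells/mL / (8.89 cells/mL) = 44994
Step-4 factor = 44994 / 2250 = 19.998
v = 800 μL / 19.998 = 40.0 μL

40.0 μL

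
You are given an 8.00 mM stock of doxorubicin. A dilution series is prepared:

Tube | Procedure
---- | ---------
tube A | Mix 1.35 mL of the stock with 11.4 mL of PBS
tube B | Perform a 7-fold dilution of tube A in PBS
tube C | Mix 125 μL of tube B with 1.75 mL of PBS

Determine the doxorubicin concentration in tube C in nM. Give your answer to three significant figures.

Step 1: 1.35 mL + 11.4 mL = 12.75 mL total → factor 12.75/1.35 = 9.4444
Step 2: 7-fold → factor 7
Step 3: 125 μL + 1.75 mL = 1875 μL total → factor 1875/125 = 15
Overall dilution factor = 9.4444 × 7 × 15 = 991.67
Final = 8.00 mM / 991.67 = 0.008067 mM = 8.07 × 10^3 nM

8.07 × 10^3 nM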